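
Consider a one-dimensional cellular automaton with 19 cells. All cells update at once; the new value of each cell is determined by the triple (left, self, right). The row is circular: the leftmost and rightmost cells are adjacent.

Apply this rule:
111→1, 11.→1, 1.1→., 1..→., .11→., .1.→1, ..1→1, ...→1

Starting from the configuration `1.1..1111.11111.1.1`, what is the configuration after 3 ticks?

1.1.1.111..1111.1..
1.1.1..11.1.111.1.1
1.1.1.1.1.1..11.1..

1.1.1.1.1.1..11.1..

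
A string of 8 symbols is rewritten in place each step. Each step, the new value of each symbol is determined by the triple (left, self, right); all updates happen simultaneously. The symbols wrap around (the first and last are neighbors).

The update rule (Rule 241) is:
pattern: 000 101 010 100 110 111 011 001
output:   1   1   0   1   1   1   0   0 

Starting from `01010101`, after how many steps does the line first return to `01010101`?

2

10101010
01010101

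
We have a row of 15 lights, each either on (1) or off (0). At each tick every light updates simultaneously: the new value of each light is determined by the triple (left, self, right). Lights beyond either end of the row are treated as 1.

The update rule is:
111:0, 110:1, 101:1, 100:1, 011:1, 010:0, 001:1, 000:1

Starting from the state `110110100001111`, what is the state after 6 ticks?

110001110001111

tick 1: 011111011111000
tick 2: 110001110001111
tick 3: 011111011111000  (repeats tick 1; period 2)
tick 6: 110001110001111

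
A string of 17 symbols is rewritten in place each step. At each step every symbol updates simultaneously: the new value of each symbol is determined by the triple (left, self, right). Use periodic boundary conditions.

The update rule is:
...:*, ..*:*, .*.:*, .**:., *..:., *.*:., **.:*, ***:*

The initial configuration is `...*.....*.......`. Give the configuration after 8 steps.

.***.*.*.*.*.*.*.

****.*****.******
****..****..*****
****.*.***.*.****
****.*..**.*..***
****.*.*.*.*.*.**
****.*.*.*.*.*..*
****.*.*.*.*.*.*.
.***.*.*.*.*.*.*.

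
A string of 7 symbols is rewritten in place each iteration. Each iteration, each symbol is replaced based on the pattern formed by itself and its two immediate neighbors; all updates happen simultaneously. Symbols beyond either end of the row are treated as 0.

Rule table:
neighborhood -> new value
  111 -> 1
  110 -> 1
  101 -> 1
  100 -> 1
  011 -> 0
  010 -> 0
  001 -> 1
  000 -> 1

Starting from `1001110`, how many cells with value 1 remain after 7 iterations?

iteration 1: 0110111
iteration 2: 1011011
iteration 3: 0101101
iteration 4: 1010110
iteration 5: 0101011
iteration 6: 1010101
iteration 7: 0101010
count of 1: 3

3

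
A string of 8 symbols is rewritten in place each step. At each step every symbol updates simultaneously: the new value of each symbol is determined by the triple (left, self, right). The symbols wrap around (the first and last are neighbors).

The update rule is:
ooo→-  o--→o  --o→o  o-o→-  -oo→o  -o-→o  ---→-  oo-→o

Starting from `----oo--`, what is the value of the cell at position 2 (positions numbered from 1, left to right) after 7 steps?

-

---oooo-
--oo--oo
oooooooo
--------
--------  (fixed point — unchanged through step 7)
position 2 holds -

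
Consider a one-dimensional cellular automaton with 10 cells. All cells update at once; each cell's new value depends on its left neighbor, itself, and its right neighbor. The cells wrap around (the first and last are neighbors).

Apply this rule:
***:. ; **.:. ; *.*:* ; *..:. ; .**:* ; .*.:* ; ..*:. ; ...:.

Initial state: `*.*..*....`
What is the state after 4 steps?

step 1: ***..*....
step 2: *....*....
step 3: *....*....  (fixed point — unchanged through step 4)

*....*....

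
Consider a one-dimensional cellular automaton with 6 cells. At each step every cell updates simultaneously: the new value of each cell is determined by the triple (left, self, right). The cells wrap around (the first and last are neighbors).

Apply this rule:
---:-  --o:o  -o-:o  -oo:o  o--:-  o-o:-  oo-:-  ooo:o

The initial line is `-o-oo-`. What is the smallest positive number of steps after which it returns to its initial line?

6

step 1: oo-o--
step 2: o--o-o
step 3: --oo-o
step 4: -oo--o
step 5: -o--oo
step 6: -o-oo-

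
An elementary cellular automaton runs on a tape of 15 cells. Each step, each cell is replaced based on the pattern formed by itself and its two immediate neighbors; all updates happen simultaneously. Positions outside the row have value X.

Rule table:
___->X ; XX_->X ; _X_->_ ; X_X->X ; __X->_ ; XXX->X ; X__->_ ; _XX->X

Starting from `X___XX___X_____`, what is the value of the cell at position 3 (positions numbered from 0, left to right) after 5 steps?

X

X_X_XX_X___XXX_
XX_XXXX__X_XXXX
XXXXXXX___XXXXX
XXXXXXX_X_XXXXX
XXXXXXXX_XXXXXX
position 3 holds X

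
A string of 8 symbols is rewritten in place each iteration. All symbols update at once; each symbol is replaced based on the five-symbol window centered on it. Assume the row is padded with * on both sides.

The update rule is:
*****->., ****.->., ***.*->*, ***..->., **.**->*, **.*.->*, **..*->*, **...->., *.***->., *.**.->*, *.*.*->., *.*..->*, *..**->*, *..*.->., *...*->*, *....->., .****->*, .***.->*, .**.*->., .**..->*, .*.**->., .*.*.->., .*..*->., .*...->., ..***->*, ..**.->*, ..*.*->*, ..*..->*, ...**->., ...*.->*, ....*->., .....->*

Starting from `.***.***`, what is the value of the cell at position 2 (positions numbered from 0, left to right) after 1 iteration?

*

iteration 1: *.***.*.
position 2 holds *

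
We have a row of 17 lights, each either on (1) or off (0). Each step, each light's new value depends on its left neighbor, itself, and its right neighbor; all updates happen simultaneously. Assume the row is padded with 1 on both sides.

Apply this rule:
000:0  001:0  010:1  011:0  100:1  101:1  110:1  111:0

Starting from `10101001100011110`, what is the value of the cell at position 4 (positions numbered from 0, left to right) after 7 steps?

1

step 1: 11111100110000011
step 2: 00000110011000000
step 3: 10000011001100000
step 4: 11000001100110000
step 5: 01100000110011000
step 6: 10110000011001100
step 7: 11011000001100110
position 4 holds 1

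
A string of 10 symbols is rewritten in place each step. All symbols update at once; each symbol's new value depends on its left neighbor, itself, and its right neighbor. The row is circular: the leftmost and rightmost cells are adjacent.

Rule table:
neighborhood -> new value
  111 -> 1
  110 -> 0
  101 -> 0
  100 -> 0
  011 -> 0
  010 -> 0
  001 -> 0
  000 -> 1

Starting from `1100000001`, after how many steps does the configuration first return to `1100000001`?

1001111100
0000111000
1110010011
1100000001

4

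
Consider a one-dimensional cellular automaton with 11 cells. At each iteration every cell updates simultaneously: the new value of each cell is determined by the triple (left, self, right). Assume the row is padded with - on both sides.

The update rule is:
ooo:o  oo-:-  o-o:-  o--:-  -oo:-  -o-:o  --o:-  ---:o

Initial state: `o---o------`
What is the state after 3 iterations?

o-o-o-ooooo
o-o-o--ooo-
o-o-o---o--

o-o-o---o--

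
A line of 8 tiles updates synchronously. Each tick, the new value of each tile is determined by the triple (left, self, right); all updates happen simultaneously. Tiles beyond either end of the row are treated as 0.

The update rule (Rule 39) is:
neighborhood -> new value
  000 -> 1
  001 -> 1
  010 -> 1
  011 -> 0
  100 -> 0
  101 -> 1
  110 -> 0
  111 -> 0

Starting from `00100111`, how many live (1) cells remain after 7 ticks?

7

11101000
00011011
11100100
00001101
11110011
00000100
11111101
count of 1: 7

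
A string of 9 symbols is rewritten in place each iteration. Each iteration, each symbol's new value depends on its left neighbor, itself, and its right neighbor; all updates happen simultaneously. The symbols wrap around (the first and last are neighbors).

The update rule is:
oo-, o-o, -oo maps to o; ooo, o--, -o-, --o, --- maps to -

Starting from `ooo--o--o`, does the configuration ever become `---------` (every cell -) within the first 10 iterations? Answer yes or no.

--o-----o
---------
all cells are - at iteration 2

yes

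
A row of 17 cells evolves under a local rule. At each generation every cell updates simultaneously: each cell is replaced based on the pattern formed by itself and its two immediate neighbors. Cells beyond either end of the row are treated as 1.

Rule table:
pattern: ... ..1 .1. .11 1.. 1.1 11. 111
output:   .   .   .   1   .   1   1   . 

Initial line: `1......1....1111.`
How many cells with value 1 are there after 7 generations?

1...........1..11
1..............1.
1...............1
1...............1  (fixed point — unchanged through generation 7)
count of 1: 2

2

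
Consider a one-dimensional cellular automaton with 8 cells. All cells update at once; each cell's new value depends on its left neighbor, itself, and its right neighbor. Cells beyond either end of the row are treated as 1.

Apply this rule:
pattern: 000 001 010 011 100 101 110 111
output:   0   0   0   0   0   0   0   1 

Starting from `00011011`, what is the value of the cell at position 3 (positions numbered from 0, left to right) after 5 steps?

00000001
00000000
00000000  (fixed point — unchanged through step 5)
position 3 holds 0

0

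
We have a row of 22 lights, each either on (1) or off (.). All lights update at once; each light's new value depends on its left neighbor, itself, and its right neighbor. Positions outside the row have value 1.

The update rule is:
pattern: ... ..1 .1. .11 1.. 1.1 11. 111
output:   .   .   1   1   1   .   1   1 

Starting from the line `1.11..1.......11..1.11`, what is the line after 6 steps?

1.111.11......111.1.11
1.111.111.....111.1.11
1.111.1111....111.1.11
1.111.11111...111.1.11
1.111.111111..111.1.11
1.111.1111111.111.1.11

1.111.1111111.111.1.11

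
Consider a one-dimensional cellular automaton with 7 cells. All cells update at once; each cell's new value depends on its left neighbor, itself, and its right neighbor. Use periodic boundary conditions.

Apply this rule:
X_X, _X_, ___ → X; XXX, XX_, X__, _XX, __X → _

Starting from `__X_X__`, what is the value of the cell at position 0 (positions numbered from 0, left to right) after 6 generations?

X_XXX_X
_X___X_
_X_X_X_
_XXXXX_
_______
XXXXXXX
position 0 holds X

X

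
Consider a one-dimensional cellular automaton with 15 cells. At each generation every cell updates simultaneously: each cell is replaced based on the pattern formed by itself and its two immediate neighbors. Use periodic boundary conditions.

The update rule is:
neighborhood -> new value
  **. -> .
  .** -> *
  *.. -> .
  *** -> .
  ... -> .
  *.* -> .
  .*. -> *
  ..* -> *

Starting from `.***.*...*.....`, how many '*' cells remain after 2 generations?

generation 1: **...*..**.....
generation 2: *...**.**.....*
count of *: 6

6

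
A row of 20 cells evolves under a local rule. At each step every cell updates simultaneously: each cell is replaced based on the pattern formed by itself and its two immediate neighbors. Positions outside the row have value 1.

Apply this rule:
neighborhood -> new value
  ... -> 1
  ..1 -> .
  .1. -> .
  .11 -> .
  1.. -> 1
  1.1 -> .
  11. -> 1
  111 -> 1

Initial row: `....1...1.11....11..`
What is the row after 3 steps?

11111..1111..1111...

111..11....1111..11.
1111..1111..1111..1.
11111..1111..1111...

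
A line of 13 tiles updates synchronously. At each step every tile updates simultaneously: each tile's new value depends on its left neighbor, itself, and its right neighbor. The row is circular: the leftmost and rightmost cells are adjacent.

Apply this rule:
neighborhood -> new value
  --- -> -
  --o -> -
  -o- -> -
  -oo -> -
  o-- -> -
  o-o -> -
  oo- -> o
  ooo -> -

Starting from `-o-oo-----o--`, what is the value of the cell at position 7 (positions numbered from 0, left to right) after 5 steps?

----o--------
-------------
-------------  (fixed point — unchanged through step 5)
position 7 holds -

-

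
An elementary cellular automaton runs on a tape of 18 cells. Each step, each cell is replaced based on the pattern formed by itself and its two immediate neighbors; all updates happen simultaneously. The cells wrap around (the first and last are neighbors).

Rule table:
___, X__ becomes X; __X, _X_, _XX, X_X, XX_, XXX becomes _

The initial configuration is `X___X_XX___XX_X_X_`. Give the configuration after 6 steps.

step 1: _XX_____XX________
step 2: ___XXXX___XXXXXXXX
step 3: XX_____XX_________
step 4: __XXXX___XXXXXXXX_
step 5: X_____XX_________X
step 6: _XXXX___XXXXXXXX__

_XXXX___XXXXXXXX__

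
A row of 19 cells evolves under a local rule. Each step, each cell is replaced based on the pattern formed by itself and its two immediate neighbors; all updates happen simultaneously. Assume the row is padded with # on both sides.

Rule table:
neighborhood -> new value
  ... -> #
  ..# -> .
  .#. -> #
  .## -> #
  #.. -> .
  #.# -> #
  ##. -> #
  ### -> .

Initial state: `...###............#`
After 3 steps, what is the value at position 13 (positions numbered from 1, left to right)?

#

step 1: .#.#.#.##########.#
step 2: ########........###
step 3: .......#.######.#..
position 13 holds #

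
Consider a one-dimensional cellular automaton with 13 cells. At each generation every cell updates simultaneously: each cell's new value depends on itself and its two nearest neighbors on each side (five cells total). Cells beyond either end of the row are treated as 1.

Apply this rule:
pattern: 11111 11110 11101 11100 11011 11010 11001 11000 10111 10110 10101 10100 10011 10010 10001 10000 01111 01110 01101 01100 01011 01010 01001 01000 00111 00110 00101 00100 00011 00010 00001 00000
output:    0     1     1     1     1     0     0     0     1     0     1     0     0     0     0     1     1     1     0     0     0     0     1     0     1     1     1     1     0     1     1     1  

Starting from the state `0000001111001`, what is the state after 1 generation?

0111101111001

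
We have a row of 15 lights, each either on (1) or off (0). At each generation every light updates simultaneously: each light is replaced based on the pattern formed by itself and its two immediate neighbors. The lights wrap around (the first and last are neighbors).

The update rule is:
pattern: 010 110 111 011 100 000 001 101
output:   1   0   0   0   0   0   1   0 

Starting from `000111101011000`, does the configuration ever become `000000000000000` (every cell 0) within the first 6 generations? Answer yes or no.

001000001000000
011000011000000
100000100000000
100001100000001
000010000000010
000110000000110
generation 6 is 000110000000110, still not uniform 0

no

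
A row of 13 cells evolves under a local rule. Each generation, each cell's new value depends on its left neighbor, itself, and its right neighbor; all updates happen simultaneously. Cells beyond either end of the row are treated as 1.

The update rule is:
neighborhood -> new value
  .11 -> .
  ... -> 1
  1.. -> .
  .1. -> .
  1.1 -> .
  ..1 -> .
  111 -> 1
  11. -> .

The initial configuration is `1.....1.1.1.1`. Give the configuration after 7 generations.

.1111..11..1.

..111........
...1..111111.
.1.....1111..
...111..11...
.1..1......1.
......1111...
.1111..11..1.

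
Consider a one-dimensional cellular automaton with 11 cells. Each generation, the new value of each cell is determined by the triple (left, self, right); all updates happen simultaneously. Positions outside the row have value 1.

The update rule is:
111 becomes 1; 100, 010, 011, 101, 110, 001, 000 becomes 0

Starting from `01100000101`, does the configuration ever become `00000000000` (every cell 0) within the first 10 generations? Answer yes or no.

00000000000
all cells are 0 at generation 1

yes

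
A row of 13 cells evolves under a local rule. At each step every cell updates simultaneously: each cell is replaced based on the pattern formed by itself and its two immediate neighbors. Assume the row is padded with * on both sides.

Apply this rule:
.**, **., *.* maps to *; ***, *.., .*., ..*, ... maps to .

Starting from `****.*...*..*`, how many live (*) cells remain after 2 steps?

3

step 1: ...**.......*
step 2: ...**.......*
count of *: 3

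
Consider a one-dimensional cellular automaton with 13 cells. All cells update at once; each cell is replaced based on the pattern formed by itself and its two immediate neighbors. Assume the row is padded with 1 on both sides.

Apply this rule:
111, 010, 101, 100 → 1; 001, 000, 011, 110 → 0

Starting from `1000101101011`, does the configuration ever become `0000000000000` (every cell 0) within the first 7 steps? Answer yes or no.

0100110011101
1110001001010
1101001101111
1011100010111
0101010011011
1111111000101
1111110100110
step 7 is 1111110100110, still not uniform 0

no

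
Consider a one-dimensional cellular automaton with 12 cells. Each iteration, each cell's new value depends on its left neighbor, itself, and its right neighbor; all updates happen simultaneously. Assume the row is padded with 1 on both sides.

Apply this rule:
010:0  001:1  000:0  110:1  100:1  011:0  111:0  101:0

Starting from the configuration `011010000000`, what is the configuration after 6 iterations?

010011010011

001001000001
110110100010
010010010100
001101100011
110100110100
010011010011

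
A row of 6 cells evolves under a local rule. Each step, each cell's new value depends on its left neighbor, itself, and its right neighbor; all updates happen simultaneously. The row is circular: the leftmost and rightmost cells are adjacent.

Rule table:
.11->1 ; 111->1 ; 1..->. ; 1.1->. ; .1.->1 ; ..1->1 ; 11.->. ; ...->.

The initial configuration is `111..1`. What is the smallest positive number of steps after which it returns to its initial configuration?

11..11
1..111
..1111
.1111.
1111..
111..1

6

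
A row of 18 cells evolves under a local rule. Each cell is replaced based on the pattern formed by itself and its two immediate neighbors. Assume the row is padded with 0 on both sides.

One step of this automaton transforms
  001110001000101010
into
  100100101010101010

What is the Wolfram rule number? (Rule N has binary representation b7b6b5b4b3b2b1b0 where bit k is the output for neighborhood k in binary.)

position 3: 111 → 1  (bit 7 = 1)
position 4: 110 → 0  (bit 6 = 0)
position 13: 101 → 0  (bit 5 = 0)
position 5: 100 → 0  (bit 4 = 0)
position 2: 011 → 0  (bit 3 = 0)
position 8: 010 → 1  (bit 2 = 1)
position 1: 001 → 0  (bit 1 = 0)
position 0: 000 → 1  (bit 0 = 1)
bits b7..b0 = 10000101 = 133

133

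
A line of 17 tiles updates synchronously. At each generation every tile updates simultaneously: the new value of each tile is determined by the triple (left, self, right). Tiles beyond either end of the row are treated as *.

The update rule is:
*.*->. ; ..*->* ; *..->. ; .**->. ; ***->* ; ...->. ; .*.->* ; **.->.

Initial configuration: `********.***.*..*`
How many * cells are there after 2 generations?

*******...*..*.*.
******...**.**.*.
count of *: 11

11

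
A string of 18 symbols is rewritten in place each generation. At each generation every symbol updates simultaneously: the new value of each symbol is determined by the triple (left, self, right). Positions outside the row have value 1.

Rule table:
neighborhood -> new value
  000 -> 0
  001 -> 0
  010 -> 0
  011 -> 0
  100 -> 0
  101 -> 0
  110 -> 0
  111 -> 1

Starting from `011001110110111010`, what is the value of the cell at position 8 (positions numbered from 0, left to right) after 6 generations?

000000100000010000
000000000000000000
000000000000000000  (fixed point — unchanged through generation 6)
position 8 holds 0

0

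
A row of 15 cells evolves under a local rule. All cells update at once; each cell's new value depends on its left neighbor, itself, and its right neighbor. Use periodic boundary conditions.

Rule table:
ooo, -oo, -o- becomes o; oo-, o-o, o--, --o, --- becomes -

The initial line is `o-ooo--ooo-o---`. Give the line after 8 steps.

o-o----o---o---

step 1: o-oo---oo--o---
step 2: o-o----o---o---
step 3: o-o----o---o---  (fixed point — unchanged through step 8)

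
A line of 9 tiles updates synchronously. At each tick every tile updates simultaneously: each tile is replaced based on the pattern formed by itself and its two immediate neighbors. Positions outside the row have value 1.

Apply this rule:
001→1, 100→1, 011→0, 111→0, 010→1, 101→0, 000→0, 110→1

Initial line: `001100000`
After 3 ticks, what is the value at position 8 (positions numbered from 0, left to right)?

0

110110001
010011010
011101010
position 8 holds 0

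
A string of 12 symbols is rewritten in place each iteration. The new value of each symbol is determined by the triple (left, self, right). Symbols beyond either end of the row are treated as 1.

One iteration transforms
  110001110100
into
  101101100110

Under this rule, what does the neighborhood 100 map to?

1

At position 2 the neighborhood is 100; the next row has 1 there.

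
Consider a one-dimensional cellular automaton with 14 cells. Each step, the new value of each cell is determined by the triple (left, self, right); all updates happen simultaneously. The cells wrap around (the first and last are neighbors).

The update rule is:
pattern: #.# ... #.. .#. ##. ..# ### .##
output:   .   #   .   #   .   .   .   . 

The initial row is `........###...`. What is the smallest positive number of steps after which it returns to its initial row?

2

#######.....##
........###...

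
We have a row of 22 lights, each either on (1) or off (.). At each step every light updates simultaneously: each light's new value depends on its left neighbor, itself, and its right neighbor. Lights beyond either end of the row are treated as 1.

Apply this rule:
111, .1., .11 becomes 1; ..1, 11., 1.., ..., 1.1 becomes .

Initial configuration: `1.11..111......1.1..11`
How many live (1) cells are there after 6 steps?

..1...11.......1.1..11
..1...1........1.1..11
..1...1........1.1..11  (fixed point — unchanged through step 6)
count of 1: 6

6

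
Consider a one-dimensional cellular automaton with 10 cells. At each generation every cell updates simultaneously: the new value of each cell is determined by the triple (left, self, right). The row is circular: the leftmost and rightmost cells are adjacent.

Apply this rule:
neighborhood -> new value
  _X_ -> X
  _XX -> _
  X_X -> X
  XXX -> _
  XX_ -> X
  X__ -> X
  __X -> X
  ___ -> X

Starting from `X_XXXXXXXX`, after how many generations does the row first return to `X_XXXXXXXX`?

XX________
_XXXXXXXXX
X________X
XXXXXXXXX_
________XX
XXXXXXXX_X
_______XX_
XXXXXXX_XX
______XX__
XXXXXX_XXX
_____XX___
XXXXX_XXXX
____XX____
XXXX_XXXXX
___XX_____
XXX_XXXXXX
__XX______
XX_XXXXXXX
_XX_______
X_XXXXXXXX

20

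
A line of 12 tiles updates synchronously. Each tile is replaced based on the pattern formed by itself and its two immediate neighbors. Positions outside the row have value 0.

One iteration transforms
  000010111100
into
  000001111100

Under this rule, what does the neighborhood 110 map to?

At position 9 the neighborhood is 110; the next row has 1 there.

1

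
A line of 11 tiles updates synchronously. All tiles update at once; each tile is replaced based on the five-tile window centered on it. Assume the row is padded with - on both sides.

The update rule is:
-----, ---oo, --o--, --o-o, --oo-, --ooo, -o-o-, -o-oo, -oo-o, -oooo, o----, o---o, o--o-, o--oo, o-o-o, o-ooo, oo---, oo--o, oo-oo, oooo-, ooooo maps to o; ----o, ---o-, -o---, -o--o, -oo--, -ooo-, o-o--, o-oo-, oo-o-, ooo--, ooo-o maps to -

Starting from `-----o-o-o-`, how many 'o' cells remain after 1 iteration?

7

ooo--oooo--
count of o: 7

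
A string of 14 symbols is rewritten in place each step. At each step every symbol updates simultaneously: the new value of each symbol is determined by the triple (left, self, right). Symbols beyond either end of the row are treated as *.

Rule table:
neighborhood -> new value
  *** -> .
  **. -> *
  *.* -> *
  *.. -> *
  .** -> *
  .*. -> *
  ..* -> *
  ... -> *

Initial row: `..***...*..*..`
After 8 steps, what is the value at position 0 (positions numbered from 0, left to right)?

step 1: ***.**********
step 2: ..***.........
step 3: ***.**********  (repeats step 1; period 2)
step 8: ..***.........
position 0 holds .

.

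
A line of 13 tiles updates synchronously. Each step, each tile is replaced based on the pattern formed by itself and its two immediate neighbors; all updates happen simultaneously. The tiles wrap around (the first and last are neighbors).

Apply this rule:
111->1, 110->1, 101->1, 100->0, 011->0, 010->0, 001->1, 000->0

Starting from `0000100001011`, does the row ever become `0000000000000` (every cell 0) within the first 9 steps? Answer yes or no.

step 1: 0001000010101
step 2: 0010000101010
step 3: 0100001010100
step 4: 1000010101000
step 5: 0000101010001
step 6: 0001010100010
step 7: 0010101000100
step 8: 0101010001000
step 9: 1010100010000
step 9 is 1010100010000, still not uniform 0

no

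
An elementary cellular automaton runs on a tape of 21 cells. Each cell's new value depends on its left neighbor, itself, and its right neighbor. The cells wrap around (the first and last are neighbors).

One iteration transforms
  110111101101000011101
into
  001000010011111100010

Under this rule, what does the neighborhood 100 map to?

1

At position 12 the neighborhood is 100; the next row has 1 there.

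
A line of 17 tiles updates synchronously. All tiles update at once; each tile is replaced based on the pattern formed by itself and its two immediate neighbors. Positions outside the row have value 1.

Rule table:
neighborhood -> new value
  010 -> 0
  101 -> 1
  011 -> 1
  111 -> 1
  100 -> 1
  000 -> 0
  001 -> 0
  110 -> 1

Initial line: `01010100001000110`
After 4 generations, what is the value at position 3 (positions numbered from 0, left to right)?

1

generation 1: 10101010000100111
generation 2: 11010101000010111
generation 3: 11101010100001111
generation 4: 11110101010001111
position 3 holds 1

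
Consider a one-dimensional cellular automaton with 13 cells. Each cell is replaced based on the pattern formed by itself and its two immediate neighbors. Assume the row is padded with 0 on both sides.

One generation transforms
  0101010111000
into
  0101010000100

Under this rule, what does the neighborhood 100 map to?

At position 10 the neighborhood is 100; the next row has 1 there.

1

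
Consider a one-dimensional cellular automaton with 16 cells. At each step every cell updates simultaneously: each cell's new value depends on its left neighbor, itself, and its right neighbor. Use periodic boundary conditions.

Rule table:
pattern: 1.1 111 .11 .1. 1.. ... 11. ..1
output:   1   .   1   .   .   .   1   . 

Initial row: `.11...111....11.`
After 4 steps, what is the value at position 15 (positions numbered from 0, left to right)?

.

.11...1.1....11.
.11....1.....11.
.11..........11.
.11..........11.
position 15 holds .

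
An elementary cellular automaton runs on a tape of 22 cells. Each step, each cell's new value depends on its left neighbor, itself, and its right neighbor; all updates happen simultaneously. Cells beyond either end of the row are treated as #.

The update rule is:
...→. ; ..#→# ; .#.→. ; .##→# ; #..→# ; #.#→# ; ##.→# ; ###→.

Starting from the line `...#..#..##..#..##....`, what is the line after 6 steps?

##....##..........##..

step 1: #.#.##.######.#####..#
step 2: ##.#####....###...####
step 3: .###...##..##.##.##...
step 4: ##.##.##############.#
step 5: .######............###
step 6: ##....##..........##..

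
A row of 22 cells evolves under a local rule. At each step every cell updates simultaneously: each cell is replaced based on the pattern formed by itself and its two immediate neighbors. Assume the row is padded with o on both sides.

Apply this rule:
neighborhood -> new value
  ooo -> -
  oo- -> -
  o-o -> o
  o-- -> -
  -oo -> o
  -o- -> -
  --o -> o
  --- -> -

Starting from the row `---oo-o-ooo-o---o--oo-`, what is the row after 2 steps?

-oo-o-oo--o---o--oo-oo

step 1: --oo-o-oo--o---o--oo-o
step 2: -oo-o-oo--o---o--oo-oo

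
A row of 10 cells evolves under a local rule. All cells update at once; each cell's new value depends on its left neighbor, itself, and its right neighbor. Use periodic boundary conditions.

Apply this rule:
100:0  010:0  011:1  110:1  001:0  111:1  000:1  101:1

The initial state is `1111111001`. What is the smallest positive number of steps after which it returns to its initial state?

1

1111111001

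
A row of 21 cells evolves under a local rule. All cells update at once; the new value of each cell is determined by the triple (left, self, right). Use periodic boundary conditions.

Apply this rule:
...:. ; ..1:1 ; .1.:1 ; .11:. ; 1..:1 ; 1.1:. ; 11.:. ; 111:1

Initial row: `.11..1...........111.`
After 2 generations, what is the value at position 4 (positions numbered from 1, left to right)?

.

generation 1: 1..1111.........1.1.1
generation 2: .11.11.1.......11.1..
position 4 holds .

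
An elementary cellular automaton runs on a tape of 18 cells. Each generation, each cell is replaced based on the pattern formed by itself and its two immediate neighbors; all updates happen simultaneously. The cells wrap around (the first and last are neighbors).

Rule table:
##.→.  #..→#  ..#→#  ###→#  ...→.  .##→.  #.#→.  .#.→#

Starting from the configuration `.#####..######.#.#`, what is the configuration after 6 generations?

generation 1: ..###.##.####..#.#
generation 2: ##.#......##.###.#
generation 3: #..##....#....#...
generation 4: ###..#..###..###.#
generation 5: ##.#####.#.##.#...
generation 6: ....###..#....##.#

....###..#....##.#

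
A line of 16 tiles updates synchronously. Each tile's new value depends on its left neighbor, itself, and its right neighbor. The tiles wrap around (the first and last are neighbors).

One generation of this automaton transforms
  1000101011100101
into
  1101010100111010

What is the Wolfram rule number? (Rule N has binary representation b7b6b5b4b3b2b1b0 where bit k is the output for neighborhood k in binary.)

114

position 9: 111 → 0  (bit 7 = 0)
position 0: 110 → 1  (bit 6 = 1)
position 5: 101 → 1  (bit 5 = 1)
position 1: 100 → 1  (bit 4 = 1)
position 8: 011 → 0  (bit 3 = 0)
position 4: 010 → 0  (bit 2 = 0)
position 3: 001 → 1  (bit 1 = 1)
position 2: 000 → 0  (bit 0 = 0)
bits b7..b0 = 01110010 = 114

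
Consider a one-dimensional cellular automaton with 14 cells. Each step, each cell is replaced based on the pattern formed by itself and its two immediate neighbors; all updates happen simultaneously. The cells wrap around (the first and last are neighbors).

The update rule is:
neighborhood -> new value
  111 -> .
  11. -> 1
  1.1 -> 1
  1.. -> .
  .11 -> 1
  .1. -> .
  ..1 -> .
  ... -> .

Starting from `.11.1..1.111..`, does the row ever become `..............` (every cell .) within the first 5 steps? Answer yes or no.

.111....11.1..
.1.1....111...
..1.....1.1...
.........1....
..............
all cells are . at step 5

yes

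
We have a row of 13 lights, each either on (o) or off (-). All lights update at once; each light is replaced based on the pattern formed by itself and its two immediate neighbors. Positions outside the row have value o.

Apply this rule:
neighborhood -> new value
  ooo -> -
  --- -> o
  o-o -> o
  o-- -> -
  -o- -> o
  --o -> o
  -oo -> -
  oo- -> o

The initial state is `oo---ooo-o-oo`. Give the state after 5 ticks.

-o-oo--oooo--
ooo-o-o---o-o
--ooooo-oooo-
-o----oo---oo
oo-ooo-o-oo--

oo-ooo-o-oo--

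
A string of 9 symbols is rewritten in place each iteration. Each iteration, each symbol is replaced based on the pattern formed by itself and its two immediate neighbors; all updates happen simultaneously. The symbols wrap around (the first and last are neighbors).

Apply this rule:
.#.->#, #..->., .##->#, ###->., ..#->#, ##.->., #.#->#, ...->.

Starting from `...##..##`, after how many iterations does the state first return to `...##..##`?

..##..##.
.##..##..
##..##...
#..##...#
..##...##
.##...##.
##...##..
#...##..#
...##..##

9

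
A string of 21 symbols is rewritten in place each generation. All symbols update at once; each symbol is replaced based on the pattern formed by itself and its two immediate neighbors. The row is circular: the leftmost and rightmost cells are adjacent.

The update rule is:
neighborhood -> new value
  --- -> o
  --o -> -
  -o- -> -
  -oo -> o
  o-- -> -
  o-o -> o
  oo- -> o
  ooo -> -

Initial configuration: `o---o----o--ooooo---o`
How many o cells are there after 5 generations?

generation 1: o-o---oo----o---o-o-o
generation 2: oo--o-oo-oo---o--o-oo
generation 3: -o---oooooo-o-----oo-
generation 4: ---o-o----oo--ooo-oo-
generation 5: oo--o--oo-oo--o-oooo-
count of o: 12

12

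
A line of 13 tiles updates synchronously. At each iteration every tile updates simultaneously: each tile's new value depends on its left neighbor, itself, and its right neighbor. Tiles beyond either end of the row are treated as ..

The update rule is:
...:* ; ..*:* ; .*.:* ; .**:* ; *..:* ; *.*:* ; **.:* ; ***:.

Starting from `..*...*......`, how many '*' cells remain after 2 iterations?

2

iteration 1: *************
iteration 2: *...........*
count of *: 2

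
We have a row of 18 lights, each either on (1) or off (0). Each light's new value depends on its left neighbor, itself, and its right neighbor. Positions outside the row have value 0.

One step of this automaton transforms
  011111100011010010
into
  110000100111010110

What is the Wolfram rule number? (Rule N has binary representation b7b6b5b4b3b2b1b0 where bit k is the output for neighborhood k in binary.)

78

position 2: 111 → 0  (bit 7 = 0)
position 6: 110 → 1  (bit 6 = 1)
position 12: 101 → 0  (bit 5 = 0)
position 7: 100 → 0  (bit 4 = 0)
position 1: 011 → 1  (bit 3 = 1)
position 13: 010 → 1  (bit 2 = 1)
position 0: 001 → 1  (bit 1 = 1)
position 8: 000 → 0  (bit 0 = 0)
bits b7..b0 = 01001110 = 78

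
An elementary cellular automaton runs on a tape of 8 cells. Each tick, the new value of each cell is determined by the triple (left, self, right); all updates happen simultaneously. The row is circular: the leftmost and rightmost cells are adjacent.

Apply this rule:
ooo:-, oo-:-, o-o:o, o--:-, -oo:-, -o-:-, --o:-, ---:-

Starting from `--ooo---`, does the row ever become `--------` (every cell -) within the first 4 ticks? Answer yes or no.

tick 1: --------
all cells are - at tick 1

yes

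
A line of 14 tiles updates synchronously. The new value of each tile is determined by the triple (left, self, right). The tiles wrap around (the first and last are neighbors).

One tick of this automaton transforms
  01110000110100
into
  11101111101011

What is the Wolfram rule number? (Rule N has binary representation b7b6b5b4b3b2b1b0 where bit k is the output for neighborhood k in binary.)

position 2: 111 → 1  (bit 7 = 1)
position 3: 110 → 0  (bit 6 = 0)
position 10: 101 → 1  (bit 5 = 1)
position 4: 100 → 1  (bit 4 = 1)
position 1: 011 → 1  (bit 3 = 1)
position 11: 010 → 0  (bit 2 = 0)
position 0: 001 → 1  (bit 1 = 1)
position 5: 000 → 1  (bit 0 = 1)
bits b7..b0 = 10111011 = 187

187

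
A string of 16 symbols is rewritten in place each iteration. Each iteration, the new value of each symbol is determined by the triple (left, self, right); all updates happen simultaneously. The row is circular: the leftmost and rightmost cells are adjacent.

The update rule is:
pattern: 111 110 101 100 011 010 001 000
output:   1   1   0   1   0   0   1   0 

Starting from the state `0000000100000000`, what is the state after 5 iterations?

0000001010000000
0000010001000000
0000101010100000
0001000000010000
0010100000101000

0010100000101000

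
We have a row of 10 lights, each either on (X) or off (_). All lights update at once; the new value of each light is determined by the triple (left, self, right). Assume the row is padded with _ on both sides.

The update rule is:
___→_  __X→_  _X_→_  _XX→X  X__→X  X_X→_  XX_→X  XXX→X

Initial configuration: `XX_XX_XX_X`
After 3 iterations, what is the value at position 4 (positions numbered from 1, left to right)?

XX_XX_XX__
XX_XX_XXX_
XX_XX_XXXX
position 4 holds X

X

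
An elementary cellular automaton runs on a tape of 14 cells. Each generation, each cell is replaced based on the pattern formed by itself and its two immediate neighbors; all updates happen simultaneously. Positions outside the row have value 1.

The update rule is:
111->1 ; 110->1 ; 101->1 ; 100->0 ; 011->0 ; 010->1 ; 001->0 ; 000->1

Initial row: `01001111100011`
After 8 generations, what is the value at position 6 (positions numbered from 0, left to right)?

1

11000111101001
11010011111000
11110001111010
11110100111111
11111100011111
11111101001111
11111111000111
11111111010011
position 6 holds 1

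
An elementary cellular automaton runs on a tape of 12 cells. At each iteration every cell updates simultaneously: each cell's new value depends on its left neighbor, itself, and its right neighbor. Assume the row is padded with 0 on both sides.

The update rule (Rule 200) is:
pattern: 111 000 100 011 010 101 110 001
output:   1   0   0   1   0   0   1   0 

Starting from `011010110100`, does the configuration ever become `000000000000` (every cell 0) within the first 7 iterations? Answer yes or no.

011000110000
011000110000  (fixed point — unchanged through iteration 7)
iteration 7 is 011000110000, still not uniform 0

no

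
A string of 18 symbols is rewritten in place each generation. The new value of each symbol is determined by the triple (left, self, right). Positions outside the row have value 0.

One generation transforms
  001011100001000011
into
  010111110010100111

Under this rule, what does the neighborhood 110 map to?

1

At position 6 the neighborhood is 110; the next row has 1 there.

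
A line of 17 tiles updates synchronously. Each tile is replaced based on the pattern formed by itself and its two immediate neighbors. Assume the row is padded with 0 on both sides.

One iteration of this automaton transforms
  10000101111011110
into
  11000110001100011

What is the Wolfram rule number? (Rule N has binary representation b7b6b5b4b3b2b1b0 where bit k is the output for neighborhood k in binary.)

116

position 8: 111 → 0  (bit 7 = 0)
position 10: 110 → 1  (bit 6 = 1)
position 6: 101 → 1  (bit 5 = 1)
position 1: 100 → 1  (bit 4 = 1)
position 7: 011 → 0  (bit 3 = 0)
position 0: 010 → 1  (bit 2 = 1)
position 4: 001 → 0  (bit 1 = 0)
position 2: 000 → 0  (bit 0 = 0)
bits b7..b0 = 01110100 = 116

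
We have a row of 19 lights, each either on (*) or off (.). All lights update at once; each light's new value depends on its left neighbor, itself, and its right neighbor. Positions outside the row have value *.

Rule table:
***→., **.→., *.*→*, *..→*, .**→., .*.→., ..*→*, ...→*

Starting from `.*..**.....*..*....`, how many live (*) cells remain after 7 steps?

*.**..*****.**.****
.*..**.....*..*....  (repeats step 0; period 2)
step 7: *.**..*****.**.****
count of *: 14

14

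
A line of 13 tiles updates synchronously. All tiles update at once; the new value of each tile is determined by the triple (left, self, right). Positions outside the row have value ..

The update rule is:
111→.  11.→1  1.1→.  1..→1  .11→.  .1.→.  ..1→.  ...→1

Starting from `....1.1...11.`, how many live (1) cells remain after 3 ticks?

5

tick 1: 111....11..11
tick 2: ..1111..11..1
tick 3: 1....11..11..
count of 1: 5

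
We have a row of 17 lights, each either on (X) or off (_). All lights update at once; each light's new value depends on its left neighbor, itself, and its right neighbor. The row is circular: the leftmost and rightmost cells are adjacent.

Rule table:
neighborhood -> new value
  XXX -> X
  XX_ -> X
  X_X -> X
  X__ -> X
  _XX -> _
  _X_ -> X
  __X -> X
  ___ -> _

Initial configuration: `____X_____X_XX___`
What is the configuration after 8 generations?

XX_XX_XXX_XXXXX_X

___XXX___XXX_XX__
__X_XXX_X_XXX_XX_
_XXX_XXXXX_XXX_XX
X_XXX_XXXXX_XXX_X
XX_XXX_XXXXX_XXX_
_XX_XXX_XXXXX_XXX
X_XX_XXX_XXXXX_XX
XX_XX_XXX_XXXXX_X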